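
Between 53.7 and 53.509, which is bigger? 53.7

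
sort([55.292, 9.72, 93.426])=[9.72, 55.292, 93.426]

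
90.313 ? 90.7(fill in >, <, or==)<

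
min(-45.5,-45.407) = -45.5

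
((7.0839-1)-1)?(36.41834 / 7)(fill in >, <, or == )<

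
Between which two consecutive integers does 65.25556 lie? 65 and 66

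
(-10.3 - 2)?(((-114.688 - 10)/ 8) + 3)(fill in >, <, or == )>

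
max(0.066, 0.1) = 0.1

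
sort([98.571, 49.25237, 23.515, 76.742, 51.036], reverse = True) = [98.571, 76.742, 51.036, 49.25237, 23.515]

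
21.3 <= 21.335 True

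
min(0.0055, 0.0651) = 0.0055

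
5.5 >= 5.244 True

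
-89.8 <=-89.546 True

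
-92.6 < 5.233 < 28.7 True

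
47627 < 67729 True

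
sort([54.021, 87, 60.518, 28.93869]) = [28.93869, 54.021, 60.518, 87]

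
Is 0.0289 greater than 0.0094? Yes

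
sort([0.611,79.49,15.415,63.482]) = [0.611,15.415,63.482,79.49]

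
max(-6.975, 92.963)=92.963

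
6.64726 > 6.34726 True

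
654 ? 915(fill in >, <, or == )<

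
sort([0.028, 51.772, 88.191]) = [0.028, 51.772, 88.191]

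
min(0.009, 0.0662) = 0.009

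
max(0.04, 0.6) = 0.6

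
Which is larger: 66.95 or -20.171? 66.95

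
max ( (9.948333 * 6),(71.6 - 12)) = 59.689998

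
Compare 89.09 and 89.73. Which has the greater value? 89.73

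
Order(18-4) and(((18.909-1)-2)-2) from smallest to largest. (((18.909-1)-2)-2), (18-4)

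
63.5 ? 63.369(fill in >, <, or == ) >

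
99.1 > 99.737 False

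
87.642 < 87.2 False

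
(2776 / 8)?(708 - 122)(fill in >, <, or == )<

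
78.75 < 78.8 True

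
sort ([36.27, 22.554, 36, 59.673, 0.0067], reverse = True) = [59.673, 36.27, 36, 22.554, 0.0067]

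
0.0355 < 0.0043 False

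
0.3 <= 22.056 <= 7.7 False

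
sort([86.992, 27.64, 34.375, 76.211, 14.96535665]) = [14.96535665, 27.64, 34.375, 76.211, 86.992]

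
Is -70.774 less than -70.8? No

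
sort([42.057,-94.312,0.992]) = [-94.312,0.992,42.057]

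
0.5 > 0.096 True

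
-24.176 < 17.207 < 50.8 True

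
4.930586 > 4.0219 True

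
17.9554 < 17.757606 False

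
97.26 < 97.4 True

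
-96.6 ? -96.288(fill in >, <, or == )<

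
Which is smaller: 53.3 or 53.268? 53.268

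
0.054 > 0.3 False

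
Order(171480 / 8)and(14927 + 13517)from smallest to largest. (171480 / 8), (14927 + 13517)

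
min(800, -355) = -355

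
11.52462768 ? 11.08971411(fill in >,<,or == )>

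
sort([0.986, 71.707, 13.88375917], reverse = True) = [71.707, 13.88375917, 0.986]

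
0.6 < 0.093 False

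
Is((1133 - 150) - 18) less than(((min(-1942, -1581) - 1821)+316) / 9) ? No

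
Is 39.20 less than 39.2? No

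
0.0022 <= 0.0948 True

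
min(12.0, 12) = 12.0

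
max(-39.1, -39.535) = -39.1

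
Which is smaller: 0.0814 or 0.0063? 0.0063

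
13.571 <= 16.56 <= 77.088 True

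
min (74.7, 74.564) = 74.564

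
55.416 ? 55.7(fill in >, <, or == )<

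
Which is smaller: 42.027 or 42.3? 42.027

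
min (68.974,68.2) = 68.2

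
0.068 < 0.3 True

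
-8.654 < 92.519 True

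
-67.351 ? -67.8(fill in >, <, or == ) >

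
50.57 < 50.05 False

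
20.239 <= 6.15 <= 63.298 False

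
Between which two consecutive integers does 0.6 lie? 0 and 1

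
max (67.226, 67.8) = 67.8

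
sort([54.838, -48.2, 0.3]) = [-48.2, 0.3, 54.838]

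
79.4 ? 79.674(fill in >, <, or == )<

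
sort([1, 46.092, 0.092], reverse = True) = [46.092, 1, 0.092]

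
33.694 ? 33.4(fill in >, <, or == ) >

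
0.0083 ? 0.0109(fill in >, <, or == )<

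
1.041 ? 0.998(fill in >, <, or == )>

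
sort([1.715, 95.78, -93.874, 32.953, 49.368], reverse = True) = [95.78, 49.368, 32.953, 1.715, -93.874]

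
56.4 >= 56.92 False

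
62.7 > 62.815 False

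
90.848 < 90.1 False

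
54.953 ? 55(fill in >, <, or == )<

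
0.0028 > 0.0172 False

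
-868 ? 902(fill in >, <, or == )<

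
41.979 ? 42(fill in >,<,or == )<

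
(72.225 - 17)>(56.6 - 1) False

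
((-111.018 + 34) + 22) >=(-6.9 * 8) True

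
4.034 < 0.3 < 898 False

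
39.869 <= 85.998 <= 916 True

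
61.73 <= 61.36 False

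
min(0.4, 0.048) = 0.048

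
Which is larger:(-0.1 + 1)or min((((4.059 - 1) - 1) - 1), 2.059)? min((((4.059 - 1) - 1) - 1), 2.059)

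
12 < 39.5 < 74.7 True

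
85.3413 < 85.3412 False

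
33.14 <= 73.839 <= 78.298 True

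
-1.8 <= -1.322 True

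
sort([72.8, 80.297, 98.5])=[72.8, 80.297, 98.5]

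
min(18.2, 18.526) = 18.2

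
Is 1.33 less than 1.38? Yes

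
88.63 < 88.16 False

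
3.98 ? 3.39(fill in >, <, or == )>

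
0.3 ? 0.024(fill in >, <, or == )>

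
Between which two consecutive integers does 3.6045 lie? 3 and 4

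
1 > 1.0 False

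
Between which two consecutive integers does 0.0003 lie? 0 and 1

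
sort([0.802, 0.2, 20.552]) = [0.2, 0.802, 20.552]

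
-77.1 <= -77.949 False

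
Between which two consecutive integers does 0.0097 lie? 0 and 1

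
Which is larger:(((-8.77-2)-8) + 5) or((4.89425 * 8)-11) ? ((4.89425 * 8)-11)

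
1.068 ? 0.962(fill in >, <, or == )>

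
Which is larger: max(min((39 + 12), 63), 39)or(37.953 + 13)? max(min((39 + 12), 63), 39)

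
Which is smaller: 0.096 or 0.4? 0.096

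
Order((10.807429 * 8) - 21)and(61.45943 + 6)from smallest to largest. ((10.807429 * 8) - 21), (61.45943 + 6)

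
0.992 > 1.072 False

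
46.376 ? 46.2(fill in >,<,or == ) >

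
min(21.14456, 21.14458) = 21.14456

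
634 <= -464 False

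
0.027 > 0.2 False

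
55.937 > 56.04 False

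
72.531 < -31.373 False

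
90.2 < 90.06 False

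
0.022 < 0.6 True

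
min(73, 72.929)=72.929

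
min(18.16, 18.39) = 18.16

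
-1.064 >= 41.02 False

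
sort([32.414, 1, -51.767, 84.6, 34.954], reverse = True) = [84.6, 34.954, 32.414, 1, -51.767]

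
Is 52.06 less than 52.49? Yes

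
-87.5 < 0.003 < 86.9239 True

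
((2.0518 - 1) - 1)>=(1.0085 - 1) True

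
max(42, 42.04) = 42.04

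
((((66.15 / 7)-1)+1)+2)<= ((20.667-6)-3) True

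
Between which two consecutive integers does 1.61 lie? 1 and 2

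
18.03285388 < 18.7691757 True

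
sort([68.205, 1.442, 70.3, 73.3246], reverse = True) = [73.3246, 70.3, 68.205, 1.442]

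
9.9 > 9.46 True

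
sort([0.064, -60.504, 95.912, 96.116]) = [-60.504, 0.064, 95.912, 96.116]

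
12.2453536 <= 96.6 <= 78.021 False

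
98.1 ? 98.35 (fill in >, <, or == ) <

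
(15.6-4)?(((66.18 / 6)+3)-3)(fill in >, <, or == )>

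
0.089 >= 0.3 False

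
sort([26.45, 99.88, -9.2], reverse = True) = [99.88, 26.45, -9.2]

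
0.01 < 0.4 True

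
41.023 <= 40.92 False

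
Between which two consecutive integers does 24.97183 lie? 24 and 25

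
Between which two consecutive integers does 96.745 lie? 96 and 97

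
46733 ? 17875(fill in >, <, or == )>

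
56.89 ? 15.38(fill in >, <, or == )>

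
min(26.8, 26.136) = 26.136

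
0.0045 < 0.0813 True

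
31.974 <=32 True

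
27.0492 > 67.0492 False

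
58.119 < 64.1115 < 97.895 True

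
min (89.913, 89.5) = 89.5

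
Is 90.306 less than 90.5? Yes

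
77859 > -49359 True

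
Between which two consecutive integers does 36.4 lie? 36 and 37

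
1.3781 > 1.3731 True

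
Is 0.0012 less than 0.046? Yes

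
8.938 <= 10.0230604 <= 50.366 True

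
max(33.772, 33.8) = 33.8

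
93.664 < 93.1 False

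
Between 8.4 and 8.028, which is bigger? 8.4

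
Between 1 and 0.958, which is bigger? 1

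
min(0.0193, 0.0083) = 0.0083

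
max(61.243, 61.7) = 61.7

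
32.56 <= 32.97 True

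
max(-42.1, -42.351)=-42.1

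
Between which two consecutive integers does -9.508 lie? -10 and -9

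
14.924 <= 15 True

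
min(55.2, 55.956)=55.2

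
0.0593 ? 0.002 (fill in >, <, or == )>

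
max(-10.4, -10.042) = -10.042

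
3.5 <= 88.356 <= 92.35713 True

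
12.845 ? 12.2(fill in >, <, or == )>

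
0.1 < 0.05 False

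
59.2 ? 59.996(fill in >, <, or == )<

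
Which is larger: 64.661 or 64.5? 64.661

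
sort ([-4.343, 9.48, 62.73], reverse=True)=[62.73, 9.48, -4.343]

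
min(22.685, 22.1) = 22.1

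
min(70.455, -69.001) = -69.001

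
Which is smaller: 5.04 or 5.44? 5.04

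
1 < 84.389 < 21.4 False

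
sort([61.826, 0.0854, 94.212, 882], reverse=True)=[882, 94.212, 61.826, 0.0854]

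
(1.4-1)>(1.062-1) True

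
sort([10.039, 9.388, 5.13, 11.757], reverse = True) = [11.757, 10.039, 9.388, 5.13]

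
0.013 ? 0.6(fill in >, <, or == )<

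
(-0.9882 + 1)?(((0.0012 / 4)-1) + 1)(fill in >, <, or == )>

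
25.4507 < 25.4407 False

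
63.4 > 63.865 False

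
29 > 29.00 False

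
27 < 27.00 False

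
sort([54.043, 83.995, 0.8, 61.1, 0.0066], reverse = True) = [83.995, 61.1, 54.043, 0.8, 0.0066]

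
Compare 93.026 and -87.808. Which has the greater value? 93.026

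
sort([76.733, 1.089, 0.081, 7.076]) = [0.081, 1.089, 7.076, 76.733]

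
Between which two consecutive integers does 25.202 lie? 25 and 26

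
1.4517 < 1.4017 False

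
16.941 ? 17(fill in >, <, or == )<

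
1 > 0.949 True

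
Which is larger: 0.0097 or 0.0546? 0.0546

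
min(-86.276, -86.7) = -86.7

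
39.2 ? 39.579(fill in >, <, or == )<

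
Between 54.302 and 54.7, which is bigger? 54.7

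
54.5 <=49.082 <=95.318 False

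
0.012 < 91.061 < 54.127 False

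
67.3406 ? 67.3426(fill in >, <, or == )<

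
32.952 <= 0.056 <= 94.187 False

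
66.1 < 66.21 True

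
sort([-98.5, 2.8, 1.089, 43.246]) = [-98.5, 1.089, 2.8, 43.246]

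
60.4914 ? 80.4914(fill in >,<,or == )<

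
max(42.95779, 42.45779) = 42.95779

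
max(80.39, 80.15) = 80.39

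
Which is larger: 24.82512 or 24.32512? 24.82512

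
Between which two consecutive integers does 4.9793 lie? 4 and 5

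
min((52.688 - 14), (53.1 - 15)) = 38.1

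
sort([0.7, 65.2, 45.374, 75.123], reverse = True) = [75.123, 65.2, 45.374, 0.7]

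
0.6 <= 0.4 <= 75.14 False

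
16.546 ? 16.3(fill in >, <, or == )>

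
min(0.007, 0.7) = 0.007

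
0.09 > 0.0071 True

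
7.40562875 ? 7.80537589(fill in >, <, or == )<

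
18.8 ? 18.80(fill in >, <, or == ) ==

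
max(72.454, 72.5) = 72.5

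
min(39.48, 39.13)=39.13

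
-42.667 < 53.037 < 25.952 False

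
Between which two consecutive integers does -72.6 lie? -73 and -72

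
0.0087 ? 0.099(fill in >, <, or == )<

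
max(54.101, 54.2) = 54.2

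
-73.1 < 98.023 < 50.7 False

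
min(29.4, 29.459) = 29.4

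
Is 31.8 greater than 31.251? Yes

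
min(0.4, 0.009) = 0.009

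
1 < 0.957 False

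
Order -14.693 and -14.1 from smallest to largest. -14.693, -14.1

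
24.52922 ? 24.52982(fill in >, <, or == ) <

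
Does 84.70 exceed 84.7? No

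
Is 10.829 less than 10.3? No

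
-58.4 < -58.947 False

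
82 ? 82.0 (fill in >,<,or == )==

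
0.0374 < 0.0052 False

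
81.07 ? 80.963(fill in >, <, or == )>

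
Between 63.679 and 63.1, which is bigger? 63.679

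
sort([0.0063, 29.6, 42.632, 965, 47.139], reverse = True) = [965, 47.139, 42.632, 29.6, 0.0063]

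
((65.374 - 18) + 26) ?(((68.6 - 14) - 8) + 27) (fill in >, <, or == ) <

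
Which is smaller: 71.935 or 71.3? 71.3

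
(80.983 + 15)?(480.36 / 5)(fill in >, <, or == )<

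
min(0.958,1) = 0.958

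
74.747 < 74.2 False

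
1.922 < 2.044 True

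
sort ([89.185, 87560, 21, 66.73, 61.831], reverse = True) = [87560, 89.185, 66.73, 61.831, 21]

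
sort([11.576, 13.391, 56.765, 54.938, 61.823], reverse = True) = [61.823, 56.765, 54.938, 13.391, 11.576]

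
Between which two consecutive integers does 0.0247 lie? 0 and 1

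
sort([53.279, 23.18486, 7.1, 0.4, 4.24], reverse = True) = [53.279, 23.18486, 7.1, 4.24, 0.4]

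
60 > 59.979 True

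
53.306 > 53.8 False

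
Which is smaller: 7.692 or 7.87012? 7.692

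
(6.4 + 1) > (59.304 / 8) False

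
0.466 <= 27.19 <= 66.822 True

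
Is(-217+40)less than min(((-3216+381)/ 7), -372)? No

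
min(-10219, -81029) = -81029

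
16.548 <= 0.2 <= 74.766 False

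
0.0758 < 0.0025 False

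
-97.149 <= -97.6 False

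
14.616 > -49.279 True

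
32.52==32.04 False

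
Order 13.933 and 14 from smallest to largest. 13.933, 14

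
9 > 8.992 True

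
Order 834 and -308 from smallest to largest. -308, 834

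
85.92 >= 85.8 True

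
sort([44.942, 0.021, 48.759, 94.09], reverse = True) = [94.09, 48.759, 44.942, 0.021]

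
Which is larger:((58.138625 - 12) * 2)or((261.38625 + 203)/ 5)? ((261.38625 + 203)/ 5)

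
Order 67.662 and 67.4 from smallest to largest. 67.4, 67.662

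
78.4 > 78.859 False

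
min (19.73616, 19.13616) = 19.13616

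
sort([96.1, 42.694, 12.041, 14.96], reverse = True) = [96.1, 42.694, 14.96, 12.041]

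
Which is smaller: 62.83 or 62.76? 62.76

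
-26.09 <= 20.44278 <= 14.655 False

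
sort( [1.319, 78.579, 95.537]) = [1.319, 78.579, 95.537]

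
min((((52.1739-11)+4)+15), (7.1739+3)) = 10.1739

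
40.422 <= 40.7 True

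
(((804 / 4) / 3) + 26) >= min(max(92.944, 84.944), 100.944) True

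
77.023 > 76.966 True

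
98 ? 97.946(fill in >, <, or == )>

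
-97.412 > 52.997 False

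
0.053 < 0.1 True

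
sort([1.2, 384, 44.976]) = [1.2, 44.976, 384]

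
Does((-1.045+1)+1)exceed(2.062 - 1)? No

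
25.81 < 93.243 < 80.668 False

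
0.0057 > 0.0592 False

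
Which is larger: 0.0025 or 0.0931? 0.0931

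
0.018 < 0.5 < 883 True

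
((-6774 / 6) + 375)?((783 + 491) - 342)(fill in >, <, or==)<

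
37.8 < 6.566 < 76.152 False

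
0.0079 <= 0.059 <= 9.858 True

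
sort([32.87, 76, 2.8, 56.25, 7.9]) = [2.8, 7.9, 32.87, 56.25, 76]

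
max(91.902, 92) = 92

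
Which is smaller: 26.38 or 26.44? 26.38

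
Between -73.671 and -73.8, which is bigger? -73.671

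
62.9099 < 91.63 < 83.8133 False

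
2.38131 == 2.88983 False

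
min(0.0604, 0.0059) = 0.0059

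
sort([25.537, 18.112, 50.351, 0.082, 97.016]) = [0.082, 18.112, 25.537, 50.351, 97.016]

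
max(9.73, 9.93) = 9.93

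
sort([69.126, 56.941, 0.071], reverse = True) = [69.126, 56.941, 0.071]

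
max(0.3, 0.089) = 0.3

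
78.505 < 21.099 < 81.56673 False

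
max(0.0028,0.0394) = 0.0394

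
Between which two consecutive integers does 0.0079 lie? 0 and 1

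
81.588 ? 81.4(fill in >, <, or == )>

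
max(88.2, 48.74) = 88.2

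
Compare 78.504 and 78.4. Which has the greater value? 78.504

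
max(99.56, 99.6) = 99.6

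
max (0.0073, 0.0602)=0.0602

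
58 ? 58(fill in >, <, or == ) ==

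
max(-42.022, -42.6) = -42.022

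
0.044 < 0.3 True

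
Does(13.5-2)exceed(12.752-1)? No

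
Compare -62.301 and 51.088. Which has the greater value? 51.088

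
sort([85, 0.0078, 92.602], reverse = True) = [92.602, 85, 0.0078]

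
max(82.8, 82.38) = 82.8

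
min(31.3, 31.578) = 31.3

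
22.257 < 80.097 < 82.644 True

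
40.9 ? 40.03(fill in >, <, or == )>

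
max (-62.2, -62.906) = -62.2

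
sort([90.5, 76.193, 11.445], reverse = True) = [90.5, 76.193, 11.445]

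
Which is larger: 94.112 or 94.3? 94.3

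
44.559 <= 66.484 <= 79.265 True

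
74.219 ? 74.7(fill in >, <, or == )<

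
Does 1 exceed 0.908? Yes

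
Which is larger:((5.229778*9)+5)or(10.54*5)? (10.54*5)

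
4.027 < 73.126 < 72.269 False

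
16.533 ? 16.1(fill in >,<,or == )>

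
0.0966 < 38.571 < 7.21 False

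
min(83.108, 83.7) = 83.108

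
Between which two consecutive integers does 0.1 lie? 0 and 1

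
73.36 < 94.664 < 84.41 False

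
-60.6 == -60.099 False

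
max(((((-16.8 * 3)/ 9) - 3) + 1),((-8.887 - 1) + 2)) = -7.6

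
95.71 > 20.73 True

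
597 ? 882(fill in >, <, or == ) <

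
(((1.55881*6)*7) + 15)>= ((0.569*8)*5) True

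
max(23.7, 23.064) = 23.7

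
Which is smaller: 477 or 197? 197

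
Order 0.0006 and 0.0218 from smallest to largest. 0.0006, 0.0218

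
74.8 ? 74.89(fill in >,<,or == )<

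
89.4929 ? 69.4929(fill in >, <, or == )>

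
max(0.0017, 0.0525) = 0.0525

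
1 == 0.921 False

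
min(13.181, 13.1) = 13.1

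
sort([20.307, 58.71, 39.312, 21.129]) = [20.307, 21.129, 39.312, 58.71]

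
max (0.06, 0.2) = 0.2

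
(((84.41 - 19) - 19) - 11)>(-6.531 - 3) True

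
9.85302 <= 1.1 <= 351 False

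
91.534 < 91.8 True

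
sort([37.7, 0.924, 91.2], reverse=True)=[91.2, 37.7, 0.924]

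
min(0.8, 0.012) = 0.012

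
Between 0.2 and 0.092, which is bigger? 0.2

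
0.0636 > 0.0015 True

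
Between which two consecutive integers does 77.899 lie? 77 and 78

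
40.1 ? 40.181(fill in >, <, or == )<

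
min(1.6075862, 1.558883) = 1.558883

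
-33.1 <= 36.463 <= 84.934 True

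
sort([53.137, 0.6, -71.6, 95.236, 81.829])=[-71.6, 0.6, 53.137, 81.829, 95.236]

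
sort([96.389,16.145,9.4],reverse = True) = [96.389,16.145,9.4]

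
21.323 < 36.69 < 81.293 True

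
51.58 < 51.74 True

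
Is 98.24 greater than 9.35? Yes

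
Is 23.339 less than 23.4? Yes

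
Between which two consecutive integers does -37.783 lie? -38 and -37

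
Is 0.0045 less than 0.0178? Yes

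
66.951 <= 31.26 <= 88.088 False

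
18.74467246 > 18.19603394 True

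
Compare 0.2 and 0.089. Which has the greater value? 0.2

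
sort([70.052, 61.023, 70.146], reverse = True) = [70.146, 70.052, 61.023]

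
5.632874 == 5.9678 False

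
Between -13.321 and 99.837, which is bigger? 99.837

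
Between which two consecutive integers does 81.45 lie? 81 and 82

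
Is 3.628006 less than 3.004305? No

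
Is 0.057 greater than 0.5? No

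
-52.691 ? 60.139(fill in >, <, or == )<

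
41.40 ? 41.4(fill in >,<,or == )==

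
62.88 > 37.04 True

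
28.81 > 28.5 True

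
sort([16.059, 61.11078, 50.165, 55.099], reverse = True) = [61.11078, 55.099, 50.165, 16.059]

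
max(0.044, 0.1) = 0.1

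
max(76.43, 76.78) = 76.78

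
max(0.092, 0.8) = 0.8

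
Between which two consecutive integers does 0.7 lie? 0 and 1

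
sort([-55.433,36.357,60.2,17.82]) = [-55.433,17.82,36.357,60.2]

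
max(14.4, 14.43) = 14.43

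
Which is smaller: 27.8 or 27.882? 27.8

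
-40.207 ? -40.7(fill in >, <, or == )>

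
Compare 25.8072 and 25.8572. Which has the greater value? 25.8572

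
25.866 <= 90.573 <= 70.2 False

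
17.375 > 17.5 False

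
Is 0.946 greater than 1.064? No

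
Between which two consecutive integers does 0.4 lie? 0 and 1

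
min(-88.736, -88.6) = -88.736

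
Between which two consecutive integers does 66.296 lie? 66 and 67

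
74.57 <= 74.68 True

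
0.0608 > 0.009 True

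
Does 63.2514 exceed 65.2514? No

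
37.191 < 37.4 True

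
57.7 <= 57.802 True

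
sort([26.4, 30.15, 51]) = [26.4, 30.15, 51]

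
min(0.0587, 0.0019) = 0.0019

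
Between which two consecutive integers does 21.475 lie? 21 and 22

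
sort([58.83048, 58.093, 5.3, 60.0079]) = [5.3, 58.093, 58.83048, 60.0079]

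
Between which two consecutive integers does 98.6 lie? 98 and 99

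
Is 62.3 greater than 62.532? No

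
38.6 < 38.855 True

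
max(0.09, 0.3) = 0.3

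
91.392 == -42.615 False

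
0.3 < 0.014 False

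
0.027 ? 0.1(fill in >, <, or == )<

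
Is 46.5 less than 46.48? No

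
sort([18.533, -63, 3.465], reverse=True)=[18.533, 3.465, -63]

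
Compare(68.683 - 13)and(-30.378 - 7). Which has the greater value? (68.683 - 13)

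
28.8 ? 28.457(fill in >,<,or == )>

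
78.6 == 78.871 False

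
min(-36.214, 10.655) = -36.214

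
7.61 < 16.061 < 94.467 True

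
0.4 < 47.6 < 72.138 True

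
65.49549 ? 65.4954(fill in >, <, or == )>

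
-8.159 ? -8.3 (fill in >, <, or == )>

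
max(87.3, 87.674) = 87.674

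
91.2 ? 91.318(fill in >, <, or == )<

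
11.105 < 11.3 True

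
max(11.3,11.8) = 11.8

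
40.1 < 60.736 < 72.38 True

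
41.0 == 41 True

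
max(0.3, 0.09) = 0.3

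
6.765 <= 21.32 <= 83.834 True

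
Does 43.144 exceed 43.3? No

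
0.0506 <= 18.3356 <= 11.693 False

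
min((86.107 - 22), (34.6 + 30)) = 64.107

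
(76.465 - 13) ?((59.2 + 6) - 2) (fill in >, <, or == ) >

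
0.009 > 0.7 False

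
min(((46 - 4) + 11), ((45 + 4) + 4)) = 53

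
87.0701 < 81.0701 False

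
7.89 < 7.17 False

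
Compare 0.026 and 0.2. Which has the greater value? 0.2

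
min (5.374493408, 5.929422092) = 5.374493408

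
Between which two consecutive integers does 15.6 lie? 15 and 16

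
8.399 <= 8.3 False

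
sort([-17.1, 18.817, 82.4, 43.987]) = [-17.1, 18.817, 43.987, 82.4]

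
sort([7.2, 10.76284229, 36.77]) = [7.2, 10.76284229, 36.77]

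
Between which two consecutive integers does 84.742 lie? 84 and 85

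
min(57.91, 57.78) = 57.78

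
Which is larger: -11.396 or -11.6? -11.396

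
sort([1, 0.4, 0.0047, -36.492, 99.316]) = [-36.492, 0.0047, 0.4, 1, 99.316]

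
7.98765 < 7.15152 False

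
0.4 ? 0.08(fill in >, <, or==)>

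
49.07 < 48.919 False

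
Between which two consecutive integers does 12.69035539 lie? 12 and 13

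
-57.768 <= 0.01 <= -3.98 False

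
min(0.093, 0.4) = 0.093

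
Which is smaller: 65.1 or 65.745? 65.1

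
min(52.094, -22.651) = -22.651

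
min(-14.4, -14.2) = -14.4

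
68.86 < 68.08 False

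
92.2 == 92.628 False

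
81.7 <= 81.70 True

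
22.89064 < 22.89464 True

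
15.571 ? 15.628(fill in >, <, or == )<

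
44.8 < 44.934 True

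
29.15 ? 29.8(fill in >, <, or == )<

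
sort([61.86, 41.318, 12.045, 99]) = [12.045, 41.318, 61.86, 99]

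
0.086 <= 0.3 True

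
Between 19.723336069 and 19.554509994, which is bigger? 19.723336069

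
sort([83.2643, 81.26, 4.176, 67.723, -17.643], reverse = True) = [83.2643, 81.26, 67.723, 4.176, -17.643]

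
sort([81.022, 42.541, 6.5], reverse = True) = [81.022, 42.541, 6.5]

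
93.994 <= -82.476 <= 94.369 False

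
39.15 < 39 False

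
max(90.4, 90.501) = 90.501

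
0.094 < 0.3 True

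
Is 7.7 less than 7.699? No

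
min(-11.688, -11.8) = -11.8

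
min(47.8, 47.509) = 47.509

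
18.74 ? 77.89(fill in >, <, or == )<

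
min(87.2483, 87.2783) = 87.2483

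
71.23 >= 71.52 False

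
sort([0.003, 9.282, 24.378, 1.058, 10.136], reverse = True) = [24.378, 10.136, 9.282, 1.058, 0.003]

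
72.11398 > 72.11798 False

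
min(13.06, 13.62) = 13.06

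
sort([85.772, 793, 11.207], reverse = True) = [793, 85.772, 11.207]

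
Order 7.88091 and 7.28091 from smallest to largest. 7.28091, 7.88091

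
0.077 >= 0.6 False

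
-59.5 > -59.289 False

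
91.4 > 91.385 True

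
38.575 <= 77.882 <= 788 True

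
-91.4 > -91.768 True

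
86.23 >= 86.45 False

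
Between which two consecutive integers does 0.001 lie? 0 and 1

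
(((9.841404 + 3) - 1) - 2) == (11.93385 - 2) False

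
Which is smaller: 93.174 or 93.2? 93.174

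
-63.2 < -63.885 False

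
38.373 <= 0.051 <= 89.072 False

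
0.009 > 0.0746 False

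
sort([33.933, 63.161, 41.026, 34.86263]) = [33.933, 34.86263, 41.026, 63.161]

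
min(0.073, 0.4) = 0.073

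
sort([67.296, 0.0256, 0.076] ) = [0.0256, 0.076, 67.296]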